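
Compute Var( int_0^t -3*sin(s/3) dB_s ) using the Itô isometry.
Var = 9*t/2 - 27*sin(2*t/3)/4

The Itô integral of a deterministic integrand f(s) has mean 0 because each increment f(s) * (B_{s+ds} - B_s) has mean 0. By the Itô isometry:
  Var( int_0^t f(s) dB_s ) = E[ (int_0^t f(s) dB_s)^2 ] = int_0^t f(s)^2 ds.
Here f(s) = -3*sin(s/3), so f(s)^2 = 9*sin(s/3)^2. Integrate:
  int_0^t (9*sin(s/3)^2) ds = 9*t/2 - 27*sin(2*t/3)/4.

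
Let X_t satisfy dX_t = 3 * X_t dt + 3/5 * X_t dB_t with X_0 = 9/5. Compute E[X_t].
E[X_t] = 9*exp(3*t)/5

For GBM dX = mu X dt + sigma X dB with X_0 = x_0, apply Itô to Y = log X: dY = (mu - sigma^2/2) dt + sigma dB, so Y_t = log(x_0) + (mu - sigma^2/2) t + sigma B_t and hence X_t = x_0 * exp((mu - sigma^2/2) t + sigma B_t).
With mu = 3, sigma = 3/5, x_0 = 9/5, this gives:
  X_t = 9/5 * exp((141/50) * t + (3/5) * B_t).
Since sigma*B_t ~ Normal(0, sigma^2 t), E[exp(sigma*B_t)] = exp(sigma^2 t / 2); so E[X_t] = x_0 * exp((mu - sigma^2/2) t) * exp(sigma^2 t / 2) = x_0 * exp(mu t) = 9*exp(3*t)/5.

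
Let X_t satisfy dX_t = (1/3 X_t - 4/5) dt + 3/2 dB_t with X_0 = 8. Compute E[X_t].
E[X_t] = 28*exp(t/3)/5 + 12/5

Taking expectations and using E[dB_t] = 0, the mean m(t) = E[X_t] satisfies the ODE m'(t) = a m(t) + b with m(0) = x_0. With a = 1/3, b = -4/5, x_0 = 8, the solution is
  m(t) = x_0 * exp(a t) + (b/a) * (exp(a t) - 1)
       = 8 * exp((1/3) t) + ((-4/5)/(1/3)) * (exp((1/3) t) - 1)
       = 28*exp(t/3)/5 + 12/5.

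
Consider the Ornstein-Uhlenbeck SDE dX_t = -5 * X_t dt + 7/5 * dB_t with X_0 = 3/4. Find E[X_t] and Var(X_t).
E[X_t] = 3*exp(-5*t)/4; Var(X_t) = 49/250 - 49*exp(-10*t)/250

The OU SDE dX = -theta X dt + sigma dB admits the integrating factor exp(theta t): d(exp(theta t) X_t) = sigma exp(theta t) dB_t. Integrating from 0 to t:
  X_t = x_0 * exp(-theta t) + sigma * int_0^t exp(-theta (t-s)) dB_s.
The Itô integral has mean 0 and (by the Itô isometry) variance sigma^2 * int_0^t exp(-2 theta (t - s)) ds = sigma^2 * (1 - exp(-2 theta t)) / (2 theta).
With theta = 5, sigma = 7/5, x_0 = 3/4:
  E[X_t] = 3/4 * exp(-5 t) = 3*exp(-5*t)/4
  Var(X_t) = (7/5)^2 * (1 - exp(-2*5 t)) / (2 * 5) = 49/250 - 49*exp(-10*t)/250.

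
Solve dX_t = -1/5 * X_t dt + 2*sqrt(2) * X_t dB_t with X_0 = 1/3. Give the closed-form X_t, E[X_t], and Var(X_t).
X_t = 1/3 * exp((-21/5) t + (2*sqrt(2)) B_t); E[X_t] = exp(-t/5)/3; Var(X_t) = (exp(8*t) - 1)*exp(-2*t/5)/9

For GBM dX = mu X dt + sigma X dB with X_0 = x_0, apply Itô to Y = log X: dY = (mu - sigma^2/2) dt + sigma dB, so Y_t = log(x_0) + (mu - sigma^2/2) t + sigma B_t and hence X_t = x_0 * exp((mu - sigma^2/2) t + sigma B_t).
With mu = -1/5, sigma = 2*sqrt(2), x_0 = 1/3, this gives:
  X_t = 1/3 * exp((-21/5) * t + (2*sqrt(2)) * B_t).
Since sigma*B_t ~ Normal(0, sigma^2 t), E[exp(sigma*B_t)] = exp(sigma^2 t / 2); so E[X_t] = x_0 * exp((mu - sigma^2/2) t) * exp(sigma^2 t / 2) = x_0 * exp(mu t) = exp(-t/5)/3.
Var(X_t) = E[X_t^2] - (E[X_t])^2 = x_0^2 * exp(2 mu t) * (exp(sigma^2 t) - 1) = (exp(8*t) - 1)*exp(-2*t/5)/9.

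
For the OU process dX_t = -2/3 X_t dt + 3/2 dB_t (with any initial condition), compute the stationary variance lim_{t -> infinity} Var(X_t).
lim Var(X_t) = 27/16

The OU SDE dX = -theta X dt + sigma dB admits the integrating factor exp(theta t): d(exp(theta t) X_t) = sigma exp(theta t) dB_t. Integrating from 0 to t gives X_t = x_0 * exp(-theta t) + sigma * int_0^t exp(-theta (t-s)) dB_s for any initial x_0. The Itô integral has variance (by the Itô isometry) sigma^2 * int_0^t exp(-2 theta (t - s)) ds = sigma^2 * (1 - exp(-2 theta t)) / (2 theta), independent of x_0.
With theta = 2/3, sigma = 3/2:
  Var(X_t) = (3/2)^2 * (1 - exp(-2*2/3 t)) / (2 * 2/3) = 27/16 - 27*exp(-4*t/3)/16.
As t -> infinity, exp(-2*2/3 t) -> 0, so the stationary variance is sigma^2 / (2 theta) = 27/16.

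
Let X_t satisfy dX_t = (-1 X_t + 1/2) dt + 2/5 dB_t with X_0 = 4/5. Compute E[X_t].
E[X_t] = 1/2 + 3*exp(-t)/10

Taking expectations and using E[dB_t] = 0, the mean m(t) = E[X_t] satisfies the ODE m'(t) = a m(t) + b with m(0) = x_0. With a = -1, b = 1/2, x_0 = 4/5, the solution is
  m(t) = x_0 * exp(a t) + (b/a) * (exp(a t) - 1)
       = (4/5) * exp((-1) t) + ((1/2)/(-1)) * (exp((-1) t) - 1)
       = 1/2 + 3*exp(-t)/10.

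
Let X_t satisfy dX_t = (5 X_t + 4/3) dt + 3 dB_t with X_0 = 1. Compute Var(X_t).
Var(X_t) = 9*exp(10*t)/10 - 9/10

The variance V(t) = Var(X_t) satisfies V'(t) = 2 a V(t) + c^2 with V(0) = 0 (drift coefficient is linear in X, diffusion is constant). With a = 5, c = 3, the solution is
  V(t) = (c^2 / (2 a)) * (exp(2 a t) - 1)
       = (3^2 / (2*5)) * (exp(10 t) - 1)
       = 9*exp(10*t)/10 - 9/10.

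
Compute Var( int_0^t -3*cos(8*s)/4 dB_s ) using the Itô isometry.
Var = 9*t/32 + 9*sin(8*t)*cos(8*t)/256

The Itô integral of a deterministic integrand f(s) has mean 0 because each increment f(s) * (B_{s+ds} - B_s) has mean 0. By the Itô isometry:
  Var( int_0^t f(s) dB_s ) = E[ (int_0^t f(s) dB_s)^2 ] = int_0^t f(s)^2 ds.
Here f(s) = -3*cos(8*s)/4, so f(s)^2 = 9*cos(8*s)^2/16. Integrate:
  int_0^t (9*cos(8*s)^2/16) ds = 9*t/32 + 9*sin(8*t)*cos(8*t)/256.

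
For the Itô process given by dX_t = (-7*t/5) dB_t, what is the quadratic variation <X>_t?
<X>_t = 49*t^3/75

For an Itô process dX_t = a(t) dt + b(t) dB_t, the quadratic variation is <X>_t = int_0^t b(s)^2 ds (the drift term does not contribute). Here b(s) = -7*s/5, so
  b(s)^2 = 49*s^2/25.
Integrating from 0 to t:
  <X>_t = int_0^t (49*s^2/25) ds = 49*t^3/75.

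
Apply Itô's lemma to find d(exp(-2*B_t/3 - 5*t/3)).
d(exp(-2*B_t/3 - 5*t/3)) = (-13*exp(-2*B_t/3 - 5*t/3)/9) dt + (-2*exp(-2*B_t/3 - 5*t/3)/3) dB_t

Itô's formula for f(t, x): d f(t, B_t) = (f_t + (1/2) f_xx) dt + f_x dB_t. Compute partials of f(t, x) = exp(-5*t/3 - 2*x/3):
  f_t(t,x)  = -5*exp(-5*t/3 - 2*x/3)/3
  f_x(t,x)  = -2*exp(-5*t/3 - 2*x/3)/3
  f_xx(t,x) = 4*exp(-5*t/3 - 2*x/3)/9
Assemble drift = f_t + (1/2) f_xx = -13*exp(-5*t/3 - 2*x/3)/9 and diffusion = f_x = -2*exp(-5*t/3 - 2*x/3)/3. Substituting x = B_t:
  d(exp(-2*B_t/3 - 5*t/3)) = (-13*exp(-2*B_t/3 - 5*t/3)/9) dt + (-2*exp(-2*B_t/3 - 5*t/3)/3) dB_t.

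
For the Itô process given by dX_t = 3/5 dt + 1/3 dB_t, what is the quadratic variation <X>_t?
<X>_t = t/9

For an Itô process dX_t = a(t) dt + b(t) dB_t, the quadratic variation is <X>_t = int_0^t b(s)^2 ds (the drift term does not contribute). Here b(s) = 1/3, so
  b(s)^2 = 1/9.
Integrating from 0 to t:
  <X>_t = int_0^t (1/9) ds = t/9.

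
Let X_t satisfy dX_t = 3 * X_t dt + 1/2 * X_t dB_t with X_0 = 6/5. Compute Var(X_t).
Var(X_t) = 36*(exp(t/4) - 1)*exp(6*t)/25

For GBM dX = mu X dt + sigma X dB with X_0 = x_0, apply Itô to Y = log X: dY = (mu - sigma^2/2) dt + sigma dB, so Y_t = log(x_0) + (mu - sigma^2/2) t + sigma B_t and hence X_t = x_0 * exp((mu - sigma^2/2) t + sigma B_t).
With mu = 3, sigma = 1/2, x_0 = 6/5, this gives:
  X_t = 6/5 * exp((23/8) * t + (1/2) * B_t).
Since sigma*B_t ~ Normal(0, sigma^2 t), E[exp(sigma*B_t)] = exp(sigma^2 t / 2); so E[X_t] = x_0 * exp((mu - sigma^2/2) t) * exp(sigma^2 t / 2) = x_0 * exp(mu t) = 6*exp(3*t)/5.
Var(X_t) = E[X_t^2] - (E[X_t])^2 = x_0^2 * exp(2 mu t) * (exp(sigma^2 t) - 1) = 36*(exp(t/4) - 1)*exp(6*t)/25.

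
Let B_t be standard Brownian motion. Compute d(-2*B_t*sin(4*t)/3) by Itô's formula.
d(-2*B_t*sin(4*t)/3) = (-8*B_t*cos(4*t)/3) dt + (-2*sin(4*t)/3) dB_t

Itô's formula for f(t, x): d f(t, B_t) = (f_t + (1/2) f_xx) dt + f_x dB_t. Compute partials of f(t, x) = -2*x*sin(4*t)/3:
  f_t(t,x)  = -8*x*cos(4*t)/3
  f_x(t,x)  = -2*sin(4*t)/3
  f_xx(t,x) = 0
Assemble drift = f_t + (1/2) f_xx = -8*x*cos(4*t)/3 and diffusion = f_x = -2*sin(4*t)/3. Substituting x = B_t:
  d(-2*B_t*sin(4*t)/3) = (-8*B_t*cos(4*t)/3) dt + (-2*sin(4*t)/3) dB_t.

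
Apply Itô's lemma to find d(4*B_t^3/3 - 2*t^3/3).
d(4*B_t^3/3 - 2*t^3/3) = (4*B_t - 2*t^2) dt + (4*B_t^2) dB_t

Itô's formula for f(t, x): d f(t, B_t) = (f_t + (1/2) f_xx) dt + f_x dB_t. Compute partials of f(t, x) = -2*t^3/3 + 4*x^3/3:
  f_t(t,x)  = -2*t^2
  f_x(t,x)  = 4*x^2
  f_xx(t,x) = 8*x
Assemble drift = f_t + (1/2) f_xx = -2*t^2 + 4*x and diffusion = f_x = 4*x^2. Substituting x = B_t:
  d(4*B_t^3/3 - 2*t^3/3) = (4*B_t - 2*t^2) dt + (4*B_t^2) dB_t.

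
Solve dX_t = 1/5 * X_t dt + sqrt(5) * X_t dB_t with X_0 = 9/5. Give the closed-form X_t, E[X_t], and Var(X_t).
X_t = 9/5 * exp((-23/10) t + (sqrt(5)) B_t); E[X_t] = 9*exp(t/5)/5; Var(X_t) = 81*(exp(5*t) - 1)*exp(2*t/5)/25

For GBM dX = mu X dt + sigma X dB with X_0 = x_0, apply Itô to Y = log X: dY = (mu - sigma^2/2) dt + sigma dB, so Y_t = log(x_0) + (mu - sigma^2/2) t + sigma B_t and hence X_t = x_0 * exp((mu - sigma^2/2) t + sigma B_t).
With mu = 1/5, sigma = sqrt(5), x_0 = 9/5, this gives:
  X_t = 9/5 * exp((-23/10) * t + (sqrt(5)) * B_t).
Since sigma*B_t ~ Normal(0, sigma^2 t), E[exp(sigma*B_t)] = exp(sigma^2 t / 2); so E[X_t] = x_0 * exp((mu - sigma^2/2) t) * exp(sigma^2 t / 2) = x_0 * exp(mu t) = 9*exp(t/5)/5.
Var(X_t) = E[X_t^2] - (E[X_t])^2 = x_0^2 * exp(2 mu t) * (exp(sigma^2 t) - 1) = 81*(exp(5*t) - 1)*exp(2*t/5)/25.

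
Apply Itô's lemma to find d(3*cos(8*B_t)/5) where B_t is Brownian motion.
d(3*cos(8*B_t)/5) = (-96*cos(8*B_t)/5) dt + (-24*sin(8*B_t)/5) dB_t

Itô's formula for f(B_t) gives d f(B_t) = f'(B_t) dB_t + (1/2) f''(B_t) dt. Compute derivatives of f(x) = 3*cos(8*x)/5:
  f'(x)  = -24*sin(8*x)/5
  f''(x) = -192*cos(8*x)/5
Substitute x = B_t and multiply the f'' term by 1/2:
  drift     = (1/2) * (-192*cos(8*x)/5) evaluated at B_t = -96*cos(8*B_t)/5
  diffusion = (-24*sin(8*x)/5) evaluated at B_t = -24*sin(8*B_t)/5
Therefore d(3*cos(8*B_t)/5) = (-96*cos(8*B_t)/5) dt + (-24*sin(8*B_t)/5) dB_t.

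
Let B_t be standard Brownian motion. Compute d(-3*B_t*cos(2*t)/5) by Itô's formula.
d(-3*B_t*cos(2*t)/5) = (6*B_t*sin(2*t)/5) dt + (-3*cos(2*t)/5) dB_t

Itô's formula for f(t, x): d f(t, B_t) = (f_t + (1/2) f_xx) dt + f_x dB_t. Compute partials of f(t, x) = -3*x*cos(2*t)/5:
  f_t(t,x)  = 6*x*sin(2*t)/5
  f_x(t,x)  = -3*cos(2*t)/5
  f_xx(t,x) = 0
Assemble drift = f_t + (1/2) f_xx = 6*x*sin(2*t)/5 and diffusion = f_x = -3*cos(2*t)/5. Substituting x = B_t:
  d(-3*B_t*cos(2*t)/5) = (6*B_t*sin(2*t)/5) dt + (-3*cos(2*t)/5) dB_t.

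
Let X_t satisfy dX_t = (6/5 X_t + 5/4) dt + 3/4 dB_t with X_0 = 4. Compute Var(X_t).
Var(X_t) = 15*exp(12*t/5)/64 - 15/64

The variance V(t) = Var(X_t) satisfies V'(t) = 2 a V(t) + c^2 with V(0) = 0 (drift coefficient is linear in X, diffusion is constant). With a = 6/5, c = 3/4, the solution is
  V(t) = (c^2 / (2 a)) * (exp(2 a t) - 1)
       = ((3/4)^2 / (2*(6/5))) * (exp((12/5) t) - 1)
       = 15*exp(12*t/5)/64 - 15/64.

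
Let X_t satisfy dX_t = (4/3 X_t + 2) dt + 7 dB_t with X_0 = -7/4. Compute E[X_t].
E[X_t] = -exp(4*t/3)/4 - 3/2

Taking expectations and using E[dB_t] = 0, the mean m(t) = E[X_t] satisfies the ODE m'(t) = a m(t) + b with m(0) = x_0. With a = 4/3, b = 2, x_0 = -7/4, the solution is
  m(t) = x_0 * exp(a t) + (b/a) * (exp(a t) - 1)
       = (-7/4) * exp((4/3) t) + (2/(4/3)) * (exp((4/3) t) - 1)
       = -exp(4*t/3)/4 - 3/2.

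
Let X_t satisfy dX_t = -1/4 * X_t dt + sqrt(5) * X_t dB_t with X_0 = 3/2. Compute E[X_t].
E[X_t] = 3*exp(-t/4)/2

For GBM dX = mu X dt + sigma X dB with X_0 = x_0, apply Itô to Y = log X: dY = (mu - sigma^2/2) dt + sigma dB, so Y_t = log(x_0) + (mu - sigma^2/2) t + sigma B_t and hence X_t = x_0 * exp((mu - sigma^2/2) t + sigma B_t).
With mu = -1/4, sigma = sqrt(5), x_0 = 3/2, this gives:
  X_t = 3/2 * exp((-11/4) * t + (sqrt(5)) * B_t).
Since sigma*B_t ~ Normal(0, sigma^2 t), E[exp(sigma*B_t)] = exp(sigma^2 t / 2); so E[X_t] = x_0 * exp((mu - sigma^2/2) t) * exp(sigma^2 t / 2) = x_0 * exp(mu t) = 3*exp(-t/4)/2.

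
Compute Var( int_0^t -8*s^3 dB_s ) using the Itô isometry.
Var = 64*t^7/7

The Itô integral of a deterministic integrand f(s) has mean 0 because each increment f(s) * (B_{s+ds} - B_s) has mean 0. By the Itô isometry:
  Var( int_0^t f(s) dB_s ) = E[ (int_0^t f(s) dB_s)^2 ] = int_0^t f(s)^2 ds.
Here f(s) = -8*s^3, so f(s)^2 = 64*s^6. Integrate:
  int_0^t (64*s^6) ds = 64*t^7/7.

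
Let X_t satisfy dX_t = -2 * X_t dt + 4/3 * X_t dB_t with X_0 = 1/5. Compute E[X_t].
E[X_t] = exp(-2*t)/5

For GBM dX = mu X dt + sigma X dB with X_0 = x_0, apply Itô to Y = log X: dY = (mu - sigma^2/2) dt + sigma dB, so Y_t = log(x_0) + (mu - sigma^2/2) t + sigma B_t and hence X_t = x_0 * exp((mu - sigma^2/2) t + sigma B_t).
With mu = -2, sigma = 4/3, x_0 = 1/5, this gives:
  X_t = 1/5 * exp((-26/9) * t + (4/3) * B_t).
Since sigma*B_t ~ Normal(0, sigma^2 t), E[exp(sigma*B_t)] = exp(sigma^2 t / 2); so E[X_t] = x_0 * exp((mu - sigma^2/2) t) * exp(sigma^2 t / 2) = x_0 * exp(mu t) = exp(-2*t)/5.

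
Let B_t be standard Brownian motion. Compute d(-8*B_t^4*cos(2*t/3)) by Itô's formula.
d(-8*B_t^4*cos(2*t/3)) = (16*B_t^2*(B_t^2*sin(2*t/3) - 9*cos(2*t/3))/3) dt + (-32*B_t^3*cos(2*t/3)) dB_t

Itô's formula for f(t, x): d f(t, B_t) = (f_t + (1/2) f_xx) dt + f_x dB_t. Compute partials of f(t, x) = -8*x^4*cos(2*t/3):
  f_t(t,x)  = 16*x^4*sin(2*t/3)/3
  f_x(t,x)  = -32*x^3*cos(2*t/3)
  f_xx(t,x) = -96*x^2*cos(2*t/3)
Assemble drift = f_t + (1/2) f_xx = 16*x^2*(x^2*sin(2*t/3) - 9*cos(2*t/3))/3 and diffusion = f_x = -32*x^3*cos(2*t/3). Substituting x = B_t:
  d(-8*B_t^4*cos(2*t/3)) = (16*B_t^2*(B_t^2*sin(2*t/3) - 9*cos(2*t/3))/3) dt + (-32*B_t^3*cos(2*t/3)) dB_t.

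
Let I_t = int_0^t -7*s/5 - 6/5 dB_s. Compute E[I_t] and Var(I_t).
E[I_t] = 0; Var(I_t) = t*(49*t^2 + 126*t + 108)/75

The Itô integral of a deterministic integrand f(s) has mean 0 because each increment f(s) * (B_{s+ds} - B_s) has mean 0. By the Itô isometry:
  Var( int_0^t f(s) dB_s ) = E[ (int_0^t f(s) dB_s)^2 ] = int_0^t f(s)^2 ds.
Here f(s) = -7*s/5 - 6/5, so f(s)^2 = (7*s + 6)^2/25. Integrate:
  int_0^t ((7*s + 6)^2/25) ds = t*(49*t^2 + 126*t + 108)/75.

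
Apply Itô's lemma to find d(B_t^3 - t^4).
d(B_t^3 - t^4) = (3*B_t - 4*t^3) dt + (3*B_t^2) dB_t

Itô's formula for f(t, x): d f(t, B_t) = (f_t + (1/2) f_xx) dt + f_x dB_t. Compute partials of f(t, x) = -t^4 + x^3:
  f_t(t,x)  = -4*t^3
  f_x(t,x)  = 3*x^2
  f_xx(t,x) = 6*x
Assemble drift = f_t + (1/2) f_xx = -4*t^3 + 3*x and diffusion = f_x = 3*x^2. Substituting x = B_t:
  d(B_t^3 - t^4) = (3*B_t - 4*t^3) dt + (3*B_t^2) dB_t.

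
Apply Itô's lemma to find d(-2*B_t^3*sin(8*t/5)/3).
d(-2*B_t^3*sin(8*t/5)/3) = (-2*B_t*(8*B_t^2*cos(8*t/5)/15 + sin(8*t/5))) dt + (-2*B_t^2*sin(8*t/5)) dB_t

Itô's formula for f(t, x): d f(t, B_t) = (f_t + (1/2) f_xx) dt + f_x dB_t. Compute partials of f(t, x) = -2*x^3*sin(8*t/5)/3:
  f_t(t,x)  = -16*x^3*cos(8*t/5)/15
  f_x(t,x)  = -2*x^2*sin(8*t/5)
  f_xx(t,x) = -4*x*sin(8*t/5)
Assemble drift = f_t + (1/2) f_xx = -2*x*(8*x^2*cos(8*t/5)/15 + sin(8*t/5)) and diffusion = f_x = -2*x^2*sin(8*t/5). Substituting x = B_t:
  d(-2*B_t^3*sin(8*t/5)/3) = (-2*B_t*(8*B_t^2*cos(8*t/5)/15 + sin(8*t/5))) dt + (-2*B_t^2*sin(8*t/5)) dB_t.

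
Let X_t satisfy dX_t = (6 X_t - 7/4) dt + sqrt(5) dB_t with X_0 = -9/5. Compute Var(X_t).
Var(X_t) = 5*exp(12*t)/12 - 5/12

The variance V(t) = Var(X_t) satisfies V'(t) = 2 a V(t) + c^2 with V(0) = 0 (drift coefficient is linear in X, diffusion is constant). With a = 6, c = sqrt(5), the solution is
  V(t) = (c^2 / (2 a)) * (exp(2 a t) - 1)
       = (sqrt(5)^2 / (2*6)) * (exp(12 t) - 1)
       = 5*exp(12*t)/12 - 5/12.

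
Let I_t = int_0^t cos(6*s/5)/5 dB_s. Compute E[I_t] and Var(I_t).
E[I_t] = 0; Var(I_t) = t/50 + sin(12*t/5)/120

The Itô integral of a deterministic integrand f(s) has mean 0 because each increment f(s) * (B_{s+ds} - B_s) has mean 0. By the Itô isometry:
  Var( int_0^t f(s) dB_s ) = E[ (int_0^t f(s) dB_s)^2 ] = int_0^t f(s)^2 ds.
Here f(s) = cos(6*s/5)/5, so f(s)^2 = cos(6*s/5)^2/25. Integrate:
  int_0^t (cos(6*s/5)^2/25) ds = t/50 + sin(12*t/5)/120.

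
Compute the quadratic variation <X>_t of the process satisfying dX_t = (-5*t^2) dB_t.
<X>_t = 5*t^5

For an Itô process dX_t = a(t) dt + b(t) dB_t, the quadratic variation is <X>_t = int_0^t b(s)^2 ds (the drift term does not contribute). Here b(s) = -5*s^2, so
  b(s)^2 = 25*s^4.
Integrating from 0 to t:
  <X>_t = int_0^t (25*s^4) ds = 5*t^5.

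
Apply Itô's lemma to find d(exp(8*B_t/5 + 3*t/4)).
d(exp(8*B_t/5 + 3*t/4)) = (203*exp(8*B_t/5 + 3*t/4)/100) dt + (8*exp(8*B_t/5 + 3*t/4)/5) dB_t

Itô's formula for f(t, x): d f(t, B_t) = (f_t + (1/2) f_xx) dt + f_x dB_t. Compute partials of f(t, x) = exp(3*t/4 + 8*x/5):
  f_t(t,x)  = 3*exp(3*t/4 + 8*x/5)/4
  f_x(t,x)  = 8*exp(3*t/4 + 8*x/5)/5
  f_xx(t,x) = 64*exp(3*t/4 + 8*x/5)/25
Assemble drift = f_t + (1/2) f_xx = 203*exp(3*t/4 + 8*x/5)/100 and diffusion = f_x = 8*exp(3*t/4 + 8*x/5)/5. Substituting x = B_t:
  d(exp(8*B_t/5 + 3*t/4)) = (203*exp(8*B_t/5 + 3*t/4)/100) dt + (8*exp(8*B_t/5 + 3*t/4)/5) dB_t.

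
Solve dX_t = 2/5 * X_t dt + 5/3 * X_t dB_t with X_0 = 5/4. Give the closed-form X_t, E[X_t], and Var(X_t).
X_t = 5/4 * exp((-89/90) t + (5/3) B_t); E[X_t] = 5*exp(2*t/5)/4; Var(X_t) = 25*(exp(25*t/9) - 1)*exp(4*t/5)/16

For GBM dX = mu X dt + sigma X dB with X_0 = x_0, apply Itô to Y = log X: dY = (mu - sigma^2/2) dt + sigma dB, so Y_t = log(x_0) + (mu - sigma^2/2) t + sigma B_t and hence X_t = x_0 * exp((mu - sigma^2/2) t + sigma B_t).
With mu = 2/5, sigma = 5/3, x_0 = 5/4, this gives:
  X_t = 5/4 * exp((-89/90) * t + (5/3) * B_t).
Since sigma*B_t ~ Normal(0, sigma^2 t), E[exp(sigma*B_t)] = exp(sigma^2 t / 2); so E[X_t] = x_0 * exp((mu - sigma^2/2) t) * exp(sigma^2 t / 2) = x_0 * exp(mu t) = 5*exp(2*t/5)/4.
Var(X_t) = E[X_t^2] - (E[X_t])^2 = x_0^2 * exp(2 mu t) * (exp(sigma^2 t) - 1) = 25*(exp(25*t/9) - 1)*exp(4*t/5)/16.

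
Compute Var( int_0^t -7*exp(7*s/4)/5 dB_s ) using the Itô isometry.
Var = 14*exp(7*t/2)/25 - 14/25

The Itô integral of a deterministic integrand f(s) has mean 0 because each increment f(s) * (B_{s+ds} - B_s) has mean 0. By the Itô isometry:
  Var( int_0^t f(s) dB_s ) = E[ (int_0^t f(s) dB_s)^2 ] = int_0^t f(s)^2 ds.
Here f(s) = -7*exp(7*s/4)/5, so f(s)^2 = 49*exp(7*s/2)/25. Integrate:
  int_0^t (49*exp(7*s/2)/25) ds = 14*exp(7*t/2)/25 - 14/25.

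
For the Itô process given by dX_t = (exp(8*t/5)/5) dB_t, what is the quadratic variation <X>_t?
<X>_t = exp(16*t/5)/80 - 1/80

For an Itô process dX_t = a(t) dt + b(t) dB_t, the quadratic variation is <X>_t = int_0^t b(s)^2 ds (the drift term does not contribute). Here b(s) = exp(8*s/5)/5, so
  b(s)^2 = exp(16*s/5)/25.
Integrating from 0 to t:
  <X>_t = int_0^t (exp(16*s/5)/25) ds = exp(16*t/5)/80 - 1/80.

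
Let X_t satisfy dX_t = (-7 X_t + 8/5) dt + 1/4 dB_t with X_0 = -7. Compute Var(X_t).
Var(X_t) = 1/224 - exp(-14*t)/224

The variance V(t) = Var(X_t) satisfies V'(t) = 2 a V(t) + c^2 with V(0) = 0 (drift coefficient is linear in X, diffusion is constant). With a = -7, c = 1/4, the solution is
  V(t) = (c^2 / (2 a)) * (exp(2 a t) - 1)
       = ((1/4)^2 / (2*(-7))) * (exp((-14) t) - 1)
       = 1/224 - exp(-14*t)/224.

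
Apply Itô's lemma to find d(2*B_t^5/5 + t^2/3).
d(2*B_t^5/5 + t^2/3) = (4*B_t^3 + 2*t/3) dt + (2*B_t^4) dB_t

Itô's formula for f(t, x): d f(t, B_t) = (f_t + (1/2) f_xx) dt + f_x dB_t. Compute partials of f(t, x) = t^2/3 + 2*x^5/5:
  f_t(t,x)  = 2*t/3
  f_x(t,x)  = 2*x^4
  f_xx(t,x) = 8*x^3
Assemble drift = f_t + (1/2) f_xx = 2*t/3 + 4*x^3 and diffusion = f_x = 2*x^4. Substituting x = B_t:
  d(2*B_t^5/5 + t^2/3) = (4*B_t^3 + 2*t/3) dt + (2*B_t^4) dB_t.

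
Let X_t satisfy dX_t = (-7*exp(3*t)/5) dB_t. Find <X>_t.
<X>_t = 49*exp(6*t)/150 - 49/150

For an Itô process dX_t = a(t) dt + b(t) dB_t, the quadratic variation is <X>_t = int_0^t b(s)^2 ds (the drift term does not contribute). Here b(s) = -7*exp(3*s)/5, so
  b(s)^2 = 49*exp(6*s)/25.
Integrating from 0 to t:
  <X>_t = int_0^t (49*exp(6*s)/25) ds = 49*exp(6*t)/150 - 49/150.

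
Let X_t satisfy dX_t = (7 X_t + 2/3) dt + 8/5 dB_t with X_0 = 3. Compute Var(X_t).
Var(X_t) = 32*exp(14*t)/175 - 32/175

The variance V(t) = Var(X_t) satisfies V'(t) = 2 a V(t) + c^2 with V(0) = 0 (drift coefficient is linear in X, diffusion is constant). With a = 7, c = 8/5, the solution is
  V(t) = (c^2 / (2 a)) * (exp(2 a t) - 1)
       = ((8/5)^2 / (2*7)) * (exp(14 t) - 1)
       = 32*exp(14*t)/175 - 32/175.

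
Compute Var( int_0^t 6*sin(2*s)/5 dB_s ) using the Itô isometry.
Var = 18*t/25 - 9*sin(4*t)/50

The Itô integral of a deterministic integrand f(s) has mean 0 because each increment f(s) * (B_{s+ds} - B_s) has mean 0. By the Itô isometry:
  Var( int_0^t f(s) dB_s ) = E[ (int_0^t f(s) dB_s)^2 ] = int_0^t f(s)^2 ds.
Here f(s) = 6*sin(2*s)/5, so f(s)^2 = 36*sin(2*s)^2/25. Integrate:
  int_0^t (36*sin(2*s)^2/25) ds = 18*t/25 - 9*sin(4*t)/50.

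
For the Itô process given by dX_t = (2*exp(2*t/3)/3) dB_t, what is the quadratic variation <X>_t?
<X>_t = exp(4*t/3)/3 - 1/3

For an Itô process dX_t = a(t) dt + b(t) dB_t, the quadratic variation is <X>_t = int_0^t b(s)^2 ds (the drift term does not contribute). Here b(s) = 2*exp(2*s/3)/3, so
  b(s)^2 = 4*exp(4*s/3)/9.
Integrating from 0 to t:
  <X>_t = int_0^t (4*exp(4*s/3)/9) ds = exp(4*t/3)/3 - 1/3.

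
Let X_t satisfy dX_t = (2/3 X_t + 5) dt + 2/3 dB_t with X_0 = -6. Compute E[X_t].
E[X_t] = 3*exp(2*t/3)/2 - 15/2

Taking expectations and using E[dB_t] = 0, the mean m(t) = E[X_t] satisfies the ODE m'(t) = a m(t) + b with m(0) = x_0. With a = 2/3, b = 5, x_0 = -6, the solution is
  m(t) = x_0 * exp(a t) + (b/a) * (exp(a t) - 1)
       = (-6) * exp((2/3) t) + (5/(2/3)) * (exp((2/3) t) - 1)
       = 3*exp(2*t/3)/2 - 15/2.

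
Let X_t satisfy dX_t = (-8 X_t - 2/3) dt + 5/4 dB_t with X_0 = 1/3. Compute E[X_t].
E[X_t] = -1/12 + 5*exp(-8*t)/12

Taking expectations and using E[dB_t] = 0, the mean m(t) = E[X_t] satisfies the ODE m'(t) = a m(t) + b with m(0) = x_0. With a = -8, b = -2/3, x_0 = 1/3, the solution is
  m(t) = x_0 * exp(a t) + (b/a) * (exp(a t) - 1)
       = (1/3) * exp((-8) t) + ((-2/3)/(-8)) * (exp((-8) t) - 1)
       = -1/12 + 5*exp(-8*t)/12.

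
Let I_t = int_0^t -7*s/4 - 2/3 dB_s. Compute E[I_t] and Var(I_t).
E[I_t] = 0; Var(I_t) = t*(147*t^2 + 168*t + 64)/144

The Itô integral of a deterministic integrand f(s) has mean 0 because each increment f(s) * (B_{s+ds} - B_s) has mean 0. By the Itô isometry:
  Var( int_0^t f(s) dB_s ) = E[ (int_0^t f(s) dB_s)^2 ] = int_0^t f(s)^2 ds.
Here f(s) = -7*s/4 - 2/3, so f(s)^2 = (21*s + 8)^2/144. Integrate:
  int_0^t ((21*s + 8)^2/144) ds = t*(147*t^2 + 168*t + 64)/144.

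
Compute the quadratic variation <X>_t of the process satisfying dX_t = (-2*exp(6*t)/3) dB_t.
<X>_t = exp(12*t)/27 - 1/27

For an Itô process dX_t = a(t) dt + b(t) dB_t, the quadratic variation is <X>_t = int_0^t b(s)^2 ds (the drift term does not contribute). Here b(s) = -2*exp(6*s)/3, so
  b(s)^2 = 4*exp(12*s)/9.
Integrating from 0 to t:
  <X>_t = int_0^t (4*exp(12*s)/9) ds = exp(12*t)/27 - 1/27.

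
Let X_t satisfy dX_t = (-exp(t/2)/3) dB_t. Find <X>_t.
<X>_t = exp(t)/9 - 1/9

For an Itô process dX_t = a(t) dt + b(t) dB_t, the quadratic variation is <X>_t = int_0^t b(s)^2 ds (the drift term does not contribute). Here b(s) = -exp(s/2)/3, so
  b(s)^2 = exp(s)/9.
Integrating from 0 to t:
  <X>_t = int_0^t (exp(s)/9) ds = exp(t)/9 - 1/9.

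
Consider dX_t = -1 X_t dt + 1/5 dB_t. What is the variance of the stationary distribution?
lim Var(X_t) = 1/50

The OU SDE dX = -theta X dt + sigma dB admits the integrating factor exp(theta t): d(exp(theta t) X_t) = sigma exp(theta t) dB_t. Integrating from 0 to t gives X_t = x_0 * exp(-theta t) + sigma * int_0^t exp(-theta (t-s)) dB_s for any initial x_0. The Itô integral has variance (by the Itô isometry) sigma^2 * int_0^t exp(-2 theta (t - s)) ds = sigma^2 * (1 - exp(-2 theta t)) / (2 theta), independent of x_0.
With theta = 1, sigma = 1/5:
  Var(X_t) = (1/5)^2 * (1 - exp(-2*1 t)) / (2 * 1) = 1/50 - exp(-2*t)/50.
As t -> infinity, exp(-2*1 t) -> 0, so the stationary variance is sigma^2 / (2 theta) = 1/50.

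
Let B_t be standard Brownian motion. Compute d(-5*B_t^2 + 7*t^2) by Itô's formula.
d(-5*B_t^2 + 7*t^2) = (14*t - 5) dt + (-10*B_t) dB_t

Itô's formula for f(t, x): d f(t, B_t) = (f_t + (1/2) f_xx) dt + f_x dB_t. Compute partials of f(t, x) = 7*t^2 - 5*x^2:
  f_t(t,x)  = 14*t
  f_x(t,x)  = -10*x
  f_xx(t,x) = -10
Assemble drift = f_t + (1/2) f_xx = 14*t - 5 and diffusion = f_x = -10*x. Substituting x = B_t:
  d(-5*B_t^2 + 7*t^2) = (14*t - 5) dt + (-10*B_t) dB_t.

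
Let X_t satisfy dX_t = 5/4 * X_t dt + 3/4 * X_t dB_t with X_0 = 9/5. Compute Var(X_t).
Var(X_t) = 81*(exp(9*t/16) - 1)*exp(5*t/2)/25

For GBM dX = mu X dt + sigma X dB with X_0 = x_0, apply Itô to Y = log X: dY = (mu - sigma^2/2) dt + sigma dB, so Y_t = log(x_0) + (mu - sigma^2/2) t + sigma B_t and hence X_t = x_0 * exp((mu - sigma^2/2) t + sigma B_t).
With mu = 5/4, sigma = 3/4, x_0 = 9/5, this gives:
  X_t = 9/5 * exp((31/32) * t + (3/4) * B_t).
Since sigma*B_t ~ Normal(0, sigma^2 t), E[exp(sigma*B_t)] = exp(sigma^2 t / 2); so E[X_t] = x_0 * exp((mu - sigma^2/2) t) * exp(sigma^2 t / 2) = x_0 * exp(mu t) = 9*exp(5*t/4)/5.
Var(X_t) = E[X_t^2] - (E[X_t])^2 = x_0^2 * exp(2 mu t) * (exp(sigma^2 t) - 1) = 81*(exp(9*t/16) - 1)*exp(5*t/2)/25.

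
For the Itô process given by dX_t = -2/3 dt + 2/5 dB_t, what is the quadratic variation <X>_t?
<X>_t = 4*t/25

For an Itô process dX_t = a(t) dt + b(t) dB_t, the quadratic variation is <X>_t = int_0^t b(s)^2 ds (the drift term does not contribute). Here b(s) = 2/5, so
  b(s)^2 = 4/25.
Integrating from 0 to t:
  <X>_t = int_0^t (4/25) ds = 4*t/25.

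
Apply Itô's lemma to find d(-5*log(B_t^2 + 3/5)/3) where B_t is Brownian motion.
d(-5*log(B_t^2 + 3/5)/3) = (25*(5*B_t^2 - 3)/(3*(5*B_t^2 + 3)^2)) dt + (-50*B_t/(15*B_t^2 + 9)) dB_t

Itô's formula for f(B_t) gives d f(B_t) = f'(B_t) dB_t + (1/2) f''(B_t) dt. Compute derivatives of f(x) = -5*log(x^2 + 3/5)/3:
  f'(x)  = -50*x/(15*x^2 + 9)
  f''(x) = 50*(5*x^2 - 3)/(3*(5*x^2 + 3)^2)
Substitute x = B_t and multiply the f'' term by 1/2:
  drift     = (1/2) * (50*(5*x^2 - 3)/(3*(5*x^2 + 3)^2)) evaluated at B_t = 25*(5*B_t^2 - 3)/(3*(5*B_t^2 + 3)^2)
  diffusion = (-50*x/(15*x^2 + 9)) evaluated at B_t = -50*B_t/(15*B_t^2 + 9)
Therefore d(-5*log(B_t^2 + 3/5)/3) = (25*(5*B_t^2 - 3)/(3*(5*B_t^2 + 3)^2)) dt + (-50*B_t/(15*B_t^2 + 9)) dB_t.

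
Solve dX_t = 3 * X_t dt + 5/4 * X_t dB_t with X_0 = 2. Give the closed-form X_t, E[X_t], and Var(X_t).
X_t = 2 * exp((71/32) t + (5/4) B_t); E[X_t] = 2*exp(3*t); Var(X_t) = 4*(exp(25*t/16) - 1)*exp(6*t)

For GBM dX = mu X dt + sigma X dB with X_0 = x_0, apply Itô to Y = log X: dY = (mu - sigma^2/2) dt + sigma dB, so Y_t = log(x_0) + (mu - sigma^2/2) t + sigma B_t and hence X_t = x_0 * exp((mu - sigma^2/2) t + sigma B_t).
With mu = 3, sigma = 5/4, x_0 = 2, this gives:
  X_t = 2 * exp((71/32) * t + (5/4) * B_t).
Since sigma*B_t ~ Normal(0, sigma^2 t), E[exp(sigma*B_t)] = exp(sigma^2 t / 2); so E[X_t] = x_0 * exp((mu - sigma^2/2) t) * exp(sigma^2 t / 2) = x_0 * exp(mu t) = 2*exp(3*t).
Var(X_t) = E[X_t^2] - (E[X_t])^2 = x_0^2 * exp(2 mu t) * (exp(sigma^2 t) - 1) = 4*(exp(25*t/16) - 1)*exp(6*t).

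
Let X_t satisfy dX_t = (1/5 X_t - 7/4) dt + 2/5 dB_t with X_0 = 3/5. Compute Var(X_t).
Var(X_t) = 2*exp(2*t/5)/5 - 2/5

The variance V(t) = Var(X_t) satisfies V'(t) = 2 a V(t) + c^2 with V(0) = 0 (drift coefficient is linear in X, diffusion is constant). With a = 1/5, c = 2/5, the solution is
  V(t) = (c^2 / (2 a)) * (exp(2 a t) - 1)
       = ((2/5)^2 / (2*(1/5))) * (exp((2/5) t) - 1)
       = 2*exp(2*t/5)/5 - 2/5.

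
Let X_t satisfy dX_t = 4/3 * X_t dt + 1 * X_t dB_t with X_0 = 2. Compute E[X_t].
E[X_t] = 2*exp(4*t/3)

For GBM dX = mu X dt + sigma X dB with X_0 = x_0, apply Itô to Y = log X: dY = (mu - sigma^2/2) dt + sigma dB, so Y_t = log(x_0) + (mu - sigma^2/2) t + sigma B_t and hence X_t = x_0 * exp((mu - sigma^2/2) t + sigma B_t).
With mu = 4/3, sigma = 1, x_0 = 2, this gives:
  X_t = 2 * exp((5/6) * t + (1) * B_t).
Since sigma*B_t ~ Normal(0, sigma^2 t), E[exp(sigma*B_t)] = exp(sigma^2 t / 2); so E[X_t] = x_0 * exp((mu - sigma^2/2) t) * exp(sigma^2 t / 2) = x_0 * exp(mu t) = 2*exp(4*t/3).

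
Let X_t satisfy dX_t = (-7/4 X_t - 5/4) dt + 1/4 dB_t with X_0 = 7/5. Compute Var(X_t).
Var(X_t) = 1/56 - exp(-7*t/2)/56

The variance V(t) = Var(X_t) satisfies V'(t) = 2 a V(t) + c^2 with V(0) = 0 (drift coefficient is linear in X, diffusion is constant). With a = -7/4, c = 1/4, the solution is
  V(t) = (c^2 / (2 a)) * (exp(2 a t) - 1)
       = ((1/4)^2 / (2*(-7/4))) * (exp((-7/2) t) - 1)
       = 1/56 - exp(-7*t/2)/56.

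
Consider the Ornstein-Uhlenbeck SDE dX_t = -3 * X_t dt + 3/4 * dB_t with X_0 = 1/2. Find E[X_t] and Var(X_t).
E[X_t] = exp(-3*t)/2; Var(X_t) = 3/32 - 3*exp(-6*t)/32

The OU SDE dX = -theta X dt + sigma dB admits the integrating factor exp(theta t): d(exp(theta t) X_t) = sigma exp(theta t) dB_t. Integrating from 0 to t:
  X_t = x_0 * exp(-theta t) + sigma * int_0^t exp(-theta (t-s)) dB_s.
The Itô integral has mean 0 and (by the Itô isometry) variance sigma^2 * int_0^t exp(-2 theta (t - s)) ds = sigma^2 * (1 - exp(-2 theta t)) / (2 theta).
With theta = 3, sigma = 3/4, x_0 = 1/2:
  E[X_t] = 1/2 * exp(-3 t) = exp(-3*t)/2
  Var(X_t) = (3/4)^2 * (1 - exp(-2*3 t)) / (2 * 3) = 3/32 - 3*exp(-6*t)/32.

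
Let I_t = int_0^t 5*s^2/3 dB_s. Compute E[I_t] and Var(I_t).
E[I_t] = 0; Var(I_t) = 5*t^5/9

The Itô integral of a deterministic integrand f(s) has mean 0 because each increment f(s) * (B_{s+ds} - B_s) has mean 0. By the Itô isometry:
  Var( int_0^t f(s) dB_s ) = E[ (int_0^t f(s) dB_s)^2 ] = int_0^t f(s)^2 ds.
Here f(s) = 5*s^2/3, so f(s)^2 = 25*s^4/9. Integrate:
  int_0^t (25*s^4/9) ds = 5*t^5/9.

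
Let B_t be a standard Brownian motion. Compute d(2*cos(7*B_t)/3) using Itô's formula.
d(2*cos(7*B_t)/3) = (-49*cos(7*B_t)/3) dt + (-14*sin(7*B_t)/3) dB_t

Itô's formula for f(B_t) gives d f(B_t) = f'(B_t) dB_t + (1/2) f''(B_t) dt. Compute derivatives of f(x) = 2*cos(7*x)/3:
  f'(x)  = -14*sin(7*x)/3
  f''(x) = -98*cos(7*x)/3
Substitute x = B_t and multiply the f'' term by 1/2:
  drift     = (1/2) * (-98*cos(7*x)/3) evaluated at B_t = -49*cos(7*B_t)/3
  diffusion = (-14*sin(7*x)/3) evaluated at B_t = -14*sin(7*B_t)/3
Therefore d(2*cos(7*B_t)/3) = (-49*cos(7*B_t)/3) dt + (-14*sin(7*B_t)/3) dB_t.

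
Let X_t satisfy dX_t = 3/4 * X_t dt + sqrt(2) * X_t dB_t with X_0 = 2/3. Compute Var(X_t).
Var(X_t) = 4*(exp(2*t) - 1)*exp(3*t/2)/9

For GBM dX = mu X dt + sigma X dB with X_0 = x_0, apply Itô to Y = log X: dY = (mu - sigma^2/2) dt + sigma dB, so Y_t = log(x_0) + (mu - sigma^2/2) t + sigma B_t and hence X_t = x_0 * exp((mu - sigma^2/2) t + sigma B_t).
With mu = 3/4, sigma = sqrt(2), x_0 = 2/3, this gives:
  X_t = 2/3 * exp((-1/4) * t + (sqrt(2)) * B_t).
Since sigma*B_t ~ Normal(0, sigma^2 t), E[exp(sigma*B_t)] = exp(sigma^2 t / 2); so E[X_t] = x_0 * exp((mu - sigma^2/2) t) * exp(sigma^2 t / 2) = x_0 * exp(mu t) = 2*exp(3*t/4)/3.
Var(X_t) = E[X_t^2] - (E[X_t])^2 = x_0^2 * exp(2 mu t) * (exp(sigma^2 t) - 1) = 4*(exp(2*t) - 1)*exp(3*t/2)/9.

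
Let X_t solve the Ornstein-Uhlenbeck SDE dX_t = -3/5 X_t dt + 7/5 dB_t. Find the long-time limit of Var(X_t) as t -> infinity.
lim Var(X_t) = 49/30

The OU SDE dX = -theta X dt + sigma dB admits the integrating factor exp(theta t): d(exp(theta t) X_t) = sigma exp(theta t) dB_t. Integrating from 0 to t gives X_t = x_0 * exp(-theta t) + sigma * int_0^t exp(-theta (t-s)) dB_s for any initial x_0. The Itô integral has variance (by the Itô isometry) sigma^2 * int_0^t exp(-2 theta (t - s)) ds = sigma^2 * (1 - exp(-2 theta t)) / (2 theta), independent of x_0.
With theta = 3/5, sigma = 7/5:
  Var(X_t) = (7/5)^2 * (1 - exp(-2*3/5 t)) / (2 * 3/5) = 49/30 - 49*exp(-6*t/5)/30.
As t -> infinity, exp(-2*3/5 t) -> 0, so the stationary variance is sigma^2 / (2 theta) = 49/30.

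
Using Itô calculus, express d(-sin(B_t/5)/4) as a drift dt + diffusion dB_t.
d(-sin(B_t/5)/4) = (sin(B_t/5)/200) dt + (-cos(B_t/5)/20) dB_t

Itô's formula for f(B_t) gives d f(B_t) = f'(B_t) dB_t + (1/2) f''(B_t) dt. Compute derivatives of f(x) = -sin(x/5)/4:
  f'(x)  = -cos(x/5)/20
  f''(x) = sin(x/5)/100
Substitute x = B_t and multiply the f'' term by 1/2:
  drift     = (1/2) * (sin(x/5)/100) evaluated at B_t = sin(B_t/5)/200
  diffusion = (-cos(x/5)/20) evaluated at B_t = -cos(B_t/5)/20
Therefore d(-sin(B_t/5)/4) = (sin(B_t/5)/200) dt + (-cos(B_t/5)/20) dB_t.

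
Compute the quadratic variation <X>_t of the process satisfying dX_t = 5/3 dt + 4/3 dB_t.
<X>_t = 16*t/9

For an Itô process dX_t = a(t) dt + b(t) dB_t, the quadratic variation is <X>_t = int_0^t b(s)^2 ds (the drift term does not contribute). Here b(s) = 4/3, so
  b(s)^2 = 16/9.
Integrating from 0 to t:
  <X>_t = int_0^t (16/9) ds = 16*t/9.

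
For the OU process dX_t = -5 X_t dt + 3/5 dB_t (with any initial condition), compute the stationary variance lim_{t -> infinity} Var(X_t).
lim Var(X_t) = 9/250

The OU SDE dX = -theta X dt + sigma dB admits the integrating factor exp(theta t): d(exp(theta t) X_t) = sigma exp(theta t) dB_t. Integrating from 0 to t gives X_t = x_0 * exp(-theta t) + sigma * int_0^t exp(-theta (t-s)) dB_s for any initial x_0. The Itô integral has variance (by the Itô isometry) sigma^2 * int_0^t exp(-2 theta (t - s)) ds = sigma^2 * (1 - exp(-2 theta t)) / (2 theta), independent of x_0.
With theta = 5, sigma = 3/5:
  Var(X_t) = (3/5)^2 * (1 - exp(-2*5 t)) / (2 * 5) = 9/250 - 9*exp(-10*t)/250.
As t -> infinity, exp(-2*5 t) -> 0, so the stationary variance is sigma^2 / (2 theta) = 9/250.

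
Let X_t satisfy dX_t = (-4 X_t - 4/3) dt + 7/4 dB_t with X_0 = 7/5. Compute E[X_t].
E[X_t] = -1/3 + 26*exp(-4*t)/15

Taking expectations and using E[dB_t] = 0, the mean m(t) = E[X_t] satisfies the ODE m'(t) = a m(t) + b with m(0) = x_0. With a = -4, b = -4/3, x_0 = 7/5, the solution is
  m(t) = x_0 * exp(a t) + (b/a) * (exp(a t) - 1)
       = (7/5) * exp((-4) t) + ((-4/3)/(-4)) * (exp((-4) t) - 1)
       = -1/3 + 26*exp(-4*t)/15.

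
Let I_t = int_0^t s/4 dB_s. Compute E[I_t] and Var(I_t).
E[I_t] = 0; Var(I_t) = t^3/48

The Itô integral of a deterministic integrand f(s) has mean 0 because each increment f(s) * (B_{s+ds} - B_s) has mean 0. By the Itô isometry:
  Var( int_0^t f(s) dB_s ) = E[ (int_0^t f(s) dB_s)^2 ] = int_0^t f(s)^2 ds.
Here f(s) = s/4, so f(s)^2 = s^2/16. Integrate:
  int_0^t (s^2/16) ds = t^3/48.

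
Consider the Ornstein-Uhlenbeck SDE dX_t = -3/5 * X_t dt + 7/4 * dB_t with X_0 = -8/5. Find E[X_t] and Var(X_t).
E[X_t] = -8*exp(-3*t/5)/5; Var(X_t) = 245/96 - 245*exp(-6*t/5)/96

The OU SDE dX = -theta X dt + sigma dB admits the integrating factor exp(theta t): d(exp(theta t) X_t) = sigma exp(theta t) dB_t. Integrating from 0 to t:
  X_t = x_0 * exp(-theta t) + sigma * int_0^t exp(-theta (t-s)) dB_s.
The Itô integral has mean 0 and (by the Itô isometry) variance sigma^2 * int_0^t exp(-2 theta (t - s)) ds = sigma^2 * (1 - exp(-2 theta t)) / (2 theta).
With theta = 3/5, sigma = 7/4, x_0 = -8/5:
  E[X_t] = -8/5 * exp(-3/5 t) = -8*exp(-3*t/5)/5
  Var(X_t) = (7/4)^2 * (1 - exp(-2*3/5 t)) / (2 * 3/5) = 245/96 - 245*exp(-6*t/5)/96.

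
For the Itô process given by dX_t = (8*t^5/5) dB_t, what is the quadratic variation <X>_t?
<X>_t = 64*t^11/275

For an Itô process dX_t = a(t) dt + b(t) dB_t, the quadratic variation is <X>_t = int_0^t b(s)^2 ds (the drift term does not contribute). Here b(s) = 8*s^5/5, so
  b(s)^2 = 64*s^10/25.
Integrating from 0 to t:
  <X>_t = int_0^t (64*s^10/25) ds = 64*t^11/275.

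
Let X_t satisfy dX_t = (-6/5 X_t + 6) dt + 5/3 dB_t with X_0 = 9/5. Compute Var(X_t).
Var(X_t) = 125/108 - 125*exp(-12*t/5)/108

The variance V(t) = Var(X_t) satisfies V'(t) = 2 a V(t) + c^2 with V(0) = 0 (drift coefficient is linear in X, diffusion is constant). With a = -6/5, c = 5/3, the solution is
  V(t) = (c^2 / (2 a)) * (exp(2 a t) - 1)
       = ((5/3)^2 / (2*(-6/5))) * (exp((-12/5) t) - 1)
       = 125/108 - 125*exp(-12*t/5)/108.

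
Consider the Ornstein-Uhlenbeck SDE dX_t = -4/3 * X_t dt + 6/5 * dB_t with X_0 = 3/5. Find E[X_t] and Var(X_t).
E[X_t] = 3*exp(-4*t/3)/5; Var(X_t) = 27/50 - 27*exp(-8*t/3)/50

The OU SDE dX = -theta X dt + sigma dB admits the integrating factor exp(theta t): d(exp(theta t) X_t) = sigma exp(theta t) dB_t. Integrating from 0 to t:
  X_t = x_0 * exp(-theta t) + sigma * int_0^t exp(-theta (t-s)) dB_s.
The Itô integral has mean 0 and (by the Itô isometry) variance sigma^2 * int_0^t exp(-2 theta (t - s)) ds = sigma^2 * (1 - exp(-2 theta t)) / (2 theta).
With theta = 4/3, sigma = 6/5, x_0 = 3/5:
  E[X_t] = 3/5 * exp(-4/3 t) = 3*exp(-4*t/3)/5
  Var(X_t) = (6/5)^2 * (1 - exp(-2*4/3 t)) / (2 * 4/3) = 27/50 - 27*exp(-8*t/3)/50.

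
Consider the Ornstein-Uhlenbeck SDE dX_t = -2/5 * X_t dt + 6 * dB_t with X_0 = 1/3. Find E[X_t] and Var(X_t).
E[X_t] = exp(-2*t/5)/3; Var(X_t) = 45 - 45*exp(-4*t/5)

The OU SDE dX = -theta X dt + sigma dB admits the integrating factor exp(theta t): d(exp(theta t) X_t) = sigma exp(theta t) dB_t. Integrating from 0 to t:
  X_t = x_0 * exp(-theta t) + sigma * int_0^t exp(-theta (t-s)) dB_s.
The Itô integral has mean 0 and (by the Itô isometry) variance sigma^2 * int_0^t exp(-2 theta (t - s)) ds = sigma^2 * (1 - exp(-2 theta t)) / (2 theta).
With theta = 2/5, sigma = 6, x_0 = 1/3:
  E[X_t] = 1/3 * exp(-2/5 t) = exp(-2*t/5)/3
  Var(X_t) = (6)^2 * (1 - exp(-2*2/5 t)) / (2 * 2/5) = 45 - 45*exp(-4*t/5).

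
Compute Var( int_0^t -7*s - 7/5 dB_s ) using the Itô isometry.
Var = 49*t*(25*t^2 + 15*t + 3)/75

The Itô integral of a deterministic integrand f(s) has mean 0 because each increment f(s) * (B_{s+ds} - B_s) has mean 0. By the Itô isometry:
  Var( int_0^t f(s) dB_s ) = E[ (int_0^t f(s) dB_s)^2 ] = int_0^t f(s)^2 ds.
Here f(s) = -7*s - 7/5, so f(s)^2 = 49*(5*s + 1)^2/25. Integrate:
  int_0^t (49*(5*s + 1)^2/25) ds = 49*t*(25*t^2 + 15*t + 3)/75.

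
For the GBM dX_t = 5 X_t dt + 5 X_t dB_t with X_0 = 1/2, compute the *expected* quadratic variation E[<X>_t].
E[<X>_t] = 5*exp(35*t)/28 - 5/28

<X>_t = int_0^t (5 * X_s)^2 ds. Taking expectation inside the integral: E[<X>_t] = 5^2 * int_0^t E[X_s^2] ds. For GBM, E[X_s^2] = x_0^2 * exp((2 mu + sigma^2) s). Integrating:
  E[<X>_t] = 5^2 * (1/2)^2 * (exp((2*5 + 5^2) t) - 1) / (2*5 + 5^2)
           = 5^2 * (1/2)^2 * (exp(35 t) - 1) / 35 = 5*exp(35*t)/28 - 5/28.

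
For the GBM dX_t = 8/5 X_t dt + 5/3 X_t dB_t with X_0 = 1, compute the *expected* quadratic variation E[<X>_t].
E[<X>_t] = 125*exp(269*t/45)/269 - 125/269

<X>_t = int_0^t ((5/3) * X_s)^2 ds. Taking expectation inside the integral: E[<X>_t] = (5/3)^2 * int_0^t E[X_s^2] ds. For GBM, E[X_s^2] = x_0^2 * exp((2 mu + sigma^2) s). Integrating:
  E[<X>_t] = (5/3)^2 * 1^2 * (exp((2*(8/5) + (5/3)^2) t) - 1) / (2*(8/5) + (5/3)^2)
           = (5/3)^2 * 1^2 * (exp((269/45) t) - 1) / (269/45) = 125*exp(269*t/45)/269 - 125/269.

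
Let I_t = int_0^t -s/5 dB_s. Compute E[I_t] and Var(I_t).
E[I_t] = 0; Var(I_t) = t^3/75

The Itô integral of a deterministic integrand f(s) has mean 0 because each increment f(s) * (B_{s+ds} - B_s) has mean 0. By the Itô isometry:
  Var( int_0^t f(s) dB_s ) = E[ (int_0^t f(s) dB_s)^2 ] = int_0^t f(s)^2 ds.
Here f(s) = -s/5, so f(s)^2 = s^2/25. Integrate:
  int_0^t (s^2/25) ds = t^3/75.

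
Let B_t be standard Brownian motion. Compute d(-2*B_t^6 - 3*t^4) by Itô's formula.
d(-2*B_t^6 - 3*t^4) = (-30*B_t^4 - 12*t^3) dt + (-12*B_t^5) dB_t

Itô's formula for f(t, x): d f(t, B_t) = (f_t + (1/2) f_xx) dt + f_x dB_t. Compute partials of f(t, x) = -3*t^4 - 2*x^6:
  f_t(t,x)  = -12*t^3
  f_x(t,x)  = -12*x^5
  f_xx(t,x) = -60*x^4
Assemble drift = f_t + (1/2) f_xx = -12*t^3 - 30*x^4 and diffusion = f_x = -12*x^5. Substituting x = B_t:
  d(-2*B_t^6 - 3*t^4) = (-30*B_t^4 - 12*t^3) dt + (-12*B_t^5) dB_t.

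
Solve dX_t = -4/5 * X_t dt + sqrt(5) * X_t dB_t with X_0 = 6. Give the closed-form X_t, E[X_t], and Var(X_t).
X_t = 6 * exp((-33/10) t + (sqrt(5)) B_t); E[X_t] = 6*exp(-4*t/5); Var(X_t) = (36*exp(5*t) - 36)*exp(-8*t/5)

For GBM dX = mu X dt + sigma X dB with X_0 = x_0, apply Itô to Y = log X: dY = (mu - sigma^2/2) dt + sigma dB, so Y_t = log(x_0) + (mu - sigma^2/2) t + sigma B_t and hence X_t = x_0 * exp((mu - sigma^2/2) t + sigma B_t).
With mu = -4/5, sigma = sqrt(5), x_0 = 6, this gives:
  X_t = 6 * exp((-33/10) * t + (sqrt(5)) * B_t).
Since sigma*B_t ~ Normal(0, sigma^2 t), E[exp(sigma*B_t)] = exp(sigma^2 t / 2); so E[X_t] = x_0 * exp((mu - sigma^2/2) t) * exp(sigma^2 t / 2) = x_0 * exp(mu t) = 6*exp(-4*t/5).
Var(X_t) = E[X_t^2] - (E[X_t])^2 = x_0^2 * exp(2 mu t) * (exp(sigma^2 t) - 1) = (36*exp(5*t) - 36)*exp(-8*t/5).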